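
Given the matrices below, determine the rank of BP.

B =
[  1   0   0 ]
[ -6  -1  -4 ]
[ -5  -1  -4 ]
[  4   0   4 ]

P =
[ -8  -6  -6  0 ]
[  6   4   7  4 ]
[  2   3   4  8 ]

3

First compute BP:
[[ -8,  -6,  -6,   0],
 [ 34,  20,  13, -36],
 [ 26,  14,   7, -36],
 [-24, -12,  -8,  32]]
Now row reduce the product.
R2 ← R2 + (17/4)·R1: [0, -11/2, -25/2, -36]
R3 ← R3 + (13/4)·R1: [0, -11/2, -25/2, -36]
R4 ← R4 − (3)·R1: [0, 6, 10, 32]
R3 ← R3 − R2: [0, 0, 0, 0]
R4 ← R4 + (12/11)·R2: [0, 0, -40/11, -80/11]
Swap R3 ↔ R4
3 nonzero rows, so rank(BP) = 3.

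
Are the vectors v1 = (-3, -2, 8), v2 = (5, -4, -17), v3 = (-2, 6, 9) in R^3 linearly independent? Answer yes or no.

no

Form the matrix with these vectors as rows and row reduce.
R2 ← R2 + (5/3)·R1: [0, -22/3, -11/3]
R3 ← R3 − (2/3)·R1: [0, 22/3, 11/3]
R3 ← R3 + R2: [0, 0, 0]
2 nonzero rows, so the 3 vectors span a space of dimension 2.
Since 2 < 3, the vectors are linearly dependent.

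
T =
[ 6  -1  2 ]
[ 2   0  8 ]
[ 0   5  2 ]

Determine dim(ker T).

Row reduce to echelon form.
R2 ← R2 − (1/3)·R1: [0, 1/3, 22/3]
R3 ← R3 − (15)·R2: [0, 0, -108]
3 nonzero rows, so rank(T) = 3.
T has 3 columns; by rank–nullity, nullity = 3 − 3 = 0.

0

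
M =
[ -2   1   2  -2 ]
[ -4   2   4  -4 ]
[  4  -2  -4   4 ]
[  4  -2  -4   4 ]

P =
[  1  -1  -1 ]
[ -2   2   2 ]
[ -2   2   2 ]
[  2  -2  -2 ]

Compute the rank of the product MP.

First compute MP:
[[-12,  12,  12],
 [-24,  24,  24],
 [ 24, -24, -24],
 [ 24, -24, -24]]
Now row reduce the product.
R2 ← R2 − (2)·R1: [0, 0, 0]
R3 ← R3 + (2)·R1: [0, 0, 0]
R4 ← R4 + (2)·R1: [0, 0, 0]
1 nonzero row, so rank(MP) = 1.

1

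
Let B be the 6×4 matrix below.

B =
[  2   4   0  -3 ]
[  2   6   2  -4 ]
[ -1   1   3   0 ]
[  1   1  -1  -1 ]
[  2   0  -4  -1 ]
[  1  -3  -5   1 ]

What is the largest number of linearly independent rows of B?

Row reduce to echelon form.
R2 ← R2 − R1: [0, 2, 2, -1]
R3 ← R3 + (1/2)·R1: [0, 3, 3, -3/2]
R4 ← R4 − (1/2)·R1: [0, -1, -1, 1/2]
R5 ← R5 − R1: [0, -4, -4, 2]
R6 ← R6 − (1/2)·R1: [0, -5, -5, 5/2]
R3 ← R3 − (3/2)·R2: [0, 0, 0, 0]
R4 ← R4 + (1/2)·R2: [0, 0, 0, 0]
R5 ← R5 + (2)·R2: [0, 0, 0, 0]
R6 ← R6 + (5/2)·R2: [0, 0, 0, 0]
Echelon form has 2 nonzero rows, so rank(B) = 2.
The rank gives the maximum number of linearly independent rows: 2.

2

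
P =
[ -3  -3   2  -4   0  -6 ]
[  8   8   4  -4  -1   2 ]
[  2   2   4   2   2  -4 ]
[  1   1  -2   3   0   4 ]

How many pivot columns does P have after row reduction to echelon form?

3

Row reduce to echelon form.
R2 ← R2 + (8/3)·R1: [0, 0, 28/3, -44/3, -1, -14]
R3 ← R3 + (2/3)·R1: [0, 0, 16/3, -2/3, 2, -8]
R4 ← R4 + (1/3)·R1: [0, 0, -4/3, 5/3, 0, 2]
R3 ← R3 − (4/7)·R2: [0, 0, 0, 54/7, 18/7, 0]
R4 ← R4 + (1/7)·R2: [0, 0, 0, -3/7, -1/7, 0]
R4 ← R4 + (1/18)·R3: [0, 0, 0, 0, 0, 0]
Echelon form has 3 nonzero rows, so rank(P) = 3.
Each nonzero row contributes one pivot column: 3 pivot columns.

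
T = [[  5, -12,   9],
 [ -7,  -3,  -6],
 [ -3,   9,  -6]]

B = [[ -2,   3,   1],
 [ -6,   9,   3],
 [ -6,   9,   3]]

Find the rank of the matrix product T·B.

1

First compute TB:
[[  8, -12,  -4],
 [ 68, -102, -34],
 [-12,  18,   6]]
Now row reduce the product.
R2 ← R2 − (17/2)·R1: [0, 0, 0]
R3 ← R3 + (3/2)·R1: [0, 0, 0]
1 nonzero row, so rank(TB) = 1.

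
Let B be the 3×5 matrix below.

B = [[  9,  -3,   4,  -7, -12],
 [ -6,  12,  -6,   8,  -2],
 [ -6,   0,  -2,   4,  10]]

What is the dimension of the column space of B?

2

Row reduce to echelon form.
R2 ← R2 + (2/3)·R1: [0, 10, -10/3, 10/3, -10]
R3 ← R3 + (2/3)·R1: [0, -2, 2/3, -2/3, 2]
R3 ← R3 + (1/5)·R2: [0, 0, 0, 0, 0]
Echelon form has 2 nonzero rows, so rank(B) = 2.
The column space has dimension equal to the rank: 2.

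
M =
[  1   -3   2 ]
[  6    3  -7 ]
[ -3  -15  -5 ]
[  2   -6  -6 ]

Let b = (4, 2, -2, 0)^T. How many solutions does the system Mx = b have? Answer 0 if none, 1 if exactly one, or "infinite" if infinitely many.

0

Row reduce the augmented matrix [M | b].
R2 ← R2 − (6)·R1: [0, 21, -19, -22]
R3 ← R3 + (3)·R1: [0, -24, 1, 10]
R4 ← R4 − (2)·R1: [0, 0, -10, -8]
R3 ← R3 + (8/7)·R2: [0, 0, -145/7, -106/7]
R4 ← R4 − (14/29)·R3: [0, 0, 0, -20/29]
The echelon form has 4 nonzero rows; the last pivot sits in the augmented column, so rank(M) = 3 but rank([M|b]) = 4.
Since the ranks differ, the system is inconsistent.
It has no solutions.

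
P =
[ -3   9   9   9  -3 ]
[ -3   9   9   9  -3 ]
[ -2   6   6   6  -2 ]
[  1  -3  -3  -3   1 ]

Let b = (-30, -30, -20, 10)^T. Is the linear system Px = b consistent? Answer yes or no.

yes

Row reduce the augmented matrix [P | b].
R2 ← R2 − R1: [0, 0, 0, 0, 0, 0]
R3 ← R3 − (2/3)·R1: [0, 0, 0, 0, 0, 0]
R4 ← R4 + (1/3)·R1: [0, 0, 0, 0, 0, 0]
The echelon form has 1 nonzero rows, and every pivot lies in the first 5 columns, so rank(P) = rank([P|b]) = 1.
The system is consistent.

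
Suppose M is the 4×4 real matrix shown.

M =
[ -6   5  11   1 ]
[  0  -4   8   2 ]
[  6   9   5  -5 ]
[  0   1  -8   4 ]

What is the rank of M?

4

Row reduce to echelon form.
R3 ← R3 + R1: [0, 14, 16, -4]
R3 ← R3 + (7/2)·R2: [0, 0, 44, 3]
R4 ← R4 + (1/4)·R2: [0, 0, -6, 9/2]
R4 ← R4 + (3/22)·R3: [0, 0, 0, 54/11]
Echelon form has 4 nonzero rows, so rank(M) = 4.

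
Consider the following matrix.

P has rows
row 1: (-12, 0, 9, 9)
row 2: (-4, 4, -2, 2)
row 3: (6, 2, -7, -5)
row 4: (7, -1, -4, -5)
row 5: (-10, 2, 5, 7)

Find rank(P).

Row reduce to echelon form.
R2 ← R2 − (1/3)·R1: [0, 4, -5, -1]
R3 ← R3 + (1/2)·R1: [0, 2, -5/2, -1/2]
R4 ← R4 + (7/12)·R1: [0, -1, 5/4, 1/4]
R5 ← R5 − (5/6)·R1: [0, 2, -5/2, -1/2]
R3 ← R3 − (1/2)·R2: [0, 0, 0, 0]
R4 ← R4 + (1/4)·R2: [0, 0, 0, 0]
R5 ← R5 − (1/2)·R2: [0, 0, 0, 0]
Echelon form has 2 nonzero rows, so rank(P) = 2.

2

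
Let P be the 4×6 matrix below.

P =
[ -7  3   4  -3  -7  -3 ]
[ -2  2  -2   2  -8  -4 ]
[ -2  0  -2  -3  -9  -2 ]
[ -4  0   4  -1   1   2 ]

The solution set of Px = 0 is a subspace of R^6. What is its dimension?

2

Row reduce to echelon form.
R2 ← R2 − (2/7)·R1: [0, 8/7, -22/7, 20/7, -6, -22/7]
R3 ← R3 − (2/7)·R1: [0, -6/7, -22/7, -15/7, -7, -8/7]
R4 ← R4 − (4/7)·R1: [0, -12/7, 12/7, 5/7, 5, 26/7]
R3 ← R3 + (3/4)·R2: [0, 0, -11/2, 0, -23/2, -7/2]
R4 ← R4 + (3/2)·R2: [0, 0, -3, 5, -4, -1]
R4 ← R4 − (6/11)·R3: [0, 0, 0, 5, 25/11, 10/11]
4 nonzero rows, so rank(P) = 4.
P has 6 columns; by rank–nullity, nullity = 6 − 4 = 2.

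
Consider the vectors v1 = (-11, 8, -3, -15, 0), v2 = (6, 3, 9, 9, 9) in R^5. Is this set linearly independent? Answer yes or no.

Form the matrix with these vectors as rows and row reduce.
R2 ← R2 + (6/11)·R1: [0, 81/11, 81/11, 9/11, 9]
2 nonzero rows, so the 2 vectors span a space of dimension 2.
Since 2 = 2, the vectors are linearly independent.

yes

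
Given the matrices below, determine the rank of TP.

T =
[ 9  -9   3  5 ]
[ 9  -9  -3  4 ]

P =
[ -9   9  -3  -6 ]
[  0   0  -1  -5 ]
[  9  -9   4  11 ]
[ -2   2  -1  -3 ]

2

First compute TP:
[[-64,  64, -11,   9],
 [-116, 116, -34, -54]]
Now row reduce the product.
R2 ← R2 − (29/16)·R1: [0, 0, -225/16, -1125/16]
2 nonzero rows, so rank(TP) = 2.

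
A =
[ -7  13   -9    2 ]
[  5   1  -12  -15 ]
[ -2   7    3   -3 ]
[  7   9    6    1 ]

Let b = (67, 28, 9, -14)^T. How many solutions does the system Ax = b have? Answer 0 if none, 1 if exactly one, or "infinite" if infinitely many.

Row reduce the augmented matrix [A | b].
R2 ← R2 + (5/7)·R1: [0, 72/7, -129/7, -95/7, 531/7]
R3 ← R3 − (2/7)·R1: [0, 23/7, 39/7, -25/7, -71/7]
R4 ← R4 + R1: [0, 22, -3, 3, 53]
R3 ← R3 − (23/72)·R2: [0, 0, 275/24, 55/72, -275/8]
R4 ← R4 − (77/36)·R2: [0, 0, 437/12, 1153/36, -437/4]
R4 ← R4 − (874/275)·R3: [0, 0, 0, 148/5, 0]
The echelon form has 4 nonzero rows, and every pivot lies in the first 4 columns, so rank(A) = rank([A|b]) = 4.
The system is consistent.
rank = 4 = number of unknowns, so the solution is unique.

1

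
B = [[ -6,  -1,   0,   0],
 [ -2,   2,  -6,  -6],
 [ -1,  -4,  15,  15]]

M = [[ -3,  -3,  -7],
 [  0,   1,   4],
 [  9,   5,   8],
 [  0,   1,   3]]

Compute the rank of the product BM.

First compute BM:
[[ 18,  17,  38],
 [-48, -28, -44],
 [138,  89, 156]]
Now row reduce the product.
R2 ← R2 + (8/3)·R1: [0, 52/3, 172/3]
R3 ← R3 − (23/3)·R1: [0, -124/3, -406/3]
R3 ← R3 + (31/13)·R2: [0, 0, 18/13]
3 nonzero rows, so rank(BM) = 3.

3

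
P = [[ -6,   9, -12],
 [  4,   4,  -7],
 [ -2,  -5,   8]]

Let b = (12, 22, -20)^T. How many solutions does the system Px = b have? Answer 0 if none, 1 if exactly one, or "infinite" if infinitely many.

infinite

Row reduce the augmented matrix [P | b].
R2 ← R2 + (2/3)·R1: [0, 10, -15, 30]
R3 ← R3 − (1/3)·R1: [0, -8, 12, -24]
R3 ← R3 + (4/5)·R2: [0, 0, 0, 0]
The echelon form has 2 nonzero rows, and every pivot lies in the first 3 columns, so rank(P) = rank([P|b]) = 2.
The system is consistent.
rank = 2 < 3 unknowns, so there are infinitely many solutions.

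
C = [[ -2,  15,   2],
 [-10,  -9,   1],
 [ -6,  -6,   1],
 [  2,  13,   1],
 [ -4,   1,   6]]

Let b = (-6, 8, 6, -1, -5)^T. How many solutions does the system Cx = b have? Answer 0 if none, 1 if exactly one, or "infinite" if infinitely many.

0

Row reduce the augmented matrix [C | b].
R2 ← R2 − (5)·R1: [0, -84, -9, 38]
R3 ← R3 − (3)·R1: [0, -51, -5, 24]
R4 ← R4 + R1: [0, 28, 3, -7]
R5 ← R5 − (2)·R1: [0, -29, 2, 7]
R3 ← R3 − (17/28)·R2: [0, 0, 13/28, 13/14]
R4 ← R4 + (1/3)·R2: [0, 0, 0, 17/3]
R5 ← R5 − (29/84)·R2: [0, 0, 143/28, -257/42]
R5 ← R5 − (11)·R3: [0, 0, 0, -49/3]
R5 ← R5 + (49/17)·R4: [0, 0, 0, 0]
The echelon form has 4 nonzero rows; the last pivot sits in the augmented column, so rank(C) = 3 but rank([C|b]) = 4.
Since the ranks differ, the system is inconsistent.
It has no solutions.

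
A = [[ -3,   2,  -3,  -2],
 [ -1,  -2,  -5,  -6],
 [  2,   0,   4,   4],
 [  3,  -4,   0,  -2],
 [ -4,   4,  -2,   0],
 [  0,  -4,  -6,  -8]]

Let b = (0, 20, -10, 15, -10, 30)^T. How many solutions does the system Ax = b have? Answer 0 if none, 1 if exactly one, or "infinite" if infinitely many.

infinite

Row reduce the augmented matrix [A | b].
R2 ← R2 − (1/3)·R1: [0, -8/3, -4, -16/3, 20]
R3 ← R3 + (2/3)·R1: [0, 4/3, 2, 8/3, -10]
R4 ← R4 + R1: [0, -2, -3, -4, 15]
R5 ← R5 − (4/3)·R1: [0, 4/3, 2, 8/3, -10]
R3 ← R3 + (1/2)·R2: [0, 0, 0, 0, 0]
R4 ← R4 − (3/4)·R2: [0, 0, 0, 0, 0]
R5 ← R5 + (1/2)·R2: [0, 0, 0, 0, 0]
R6 ← R6 − (3/2)·R2: [0, 0, 0, 0, 0]
The echelon form has 2 nonzero rows, and every pivot lies in the first 4 columns, so rank(A) = rank([A|b]) = 2.
The system is consistent.
rank = 2 < 4 unknowns, so there are infinitely many solutions.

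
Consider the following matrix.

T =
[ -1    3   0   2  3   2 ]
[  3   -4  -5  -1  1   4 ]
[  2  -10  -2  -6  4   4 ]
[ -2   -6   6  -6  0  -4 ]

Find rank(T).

Row reduce to echelon form.
R2 ← R2 + (3)·R1: [0, 5, -5, 5, 10, 10]
R3 ← R3 + (2)·R1: [0, -4, -2, -2, 10, 8]
R4 ← R4 − (2)·R1: [0, -12, 6, -10, -6, -8]
R3 ← R3 + (4/5)·R2: [0, 0, -6, 2, 18, 16]
R4 ← R4 + (12/5)·R2: [0, 0, -6, 2, 18, 16]
R4 ← R4 − R3: [0, 0, 0, 0, 0, 0]
Echelon form has 3 nonzero rows, so rank(T) = 3.

3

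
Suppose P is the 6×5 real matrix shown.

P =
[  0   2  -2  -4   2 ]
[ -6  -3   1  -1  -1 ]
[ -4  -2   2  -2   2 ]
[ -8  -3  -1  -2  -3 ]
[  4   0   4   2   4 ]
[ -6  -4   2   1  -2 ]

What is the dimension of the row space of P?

3

Row reduce to echelon form.
Swap R1 ↔ R2
R3 ← R3 − (2/3)·R1: [0, 0, 4/3, -4/3, 8/3]
R4 ← R4 − (4/3)·R1: [0, 1, -7/3, -2/3, -5/3]
R5 ← R5 + (2/3)·R1: [0, -2, 14/3, 4/3, 10/3]
R6 ← R6 − R1: [0, -1, 1, 2, -1]
R4 ← R4 − (1/2)·R2: [0, 0, -4/3, 4/3, -8/3]
R5 ← R5 + R2: [0, 0, 8/3, -8/3, 16/3]
R6 ← R6 + (1/2)·R2: [0, 0, 0, 0, 0]
R4 ← R4 + R3: [0, 0, 0, 0, 0]
R5 ← R5 − (2)·R3: [0, 0, 0, 0, 0]
Echelon form has 3 nonzero rows, so rank(P) = 3.
The row space has dimension equal to the rank: 3.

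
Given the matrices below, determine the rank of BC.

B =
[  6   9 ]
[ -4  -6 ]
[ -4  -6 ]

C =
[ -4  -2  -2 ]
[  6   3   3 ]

1

First compute BC:
[[ 30,  15,  15],
 [-20, -10, -10],
 [-20, -10, -10]]
Now row reduce the product.
R2 ← R2 + (2/3)·R1: [0, 0, 0]
R3 ← R3 + (2/3)·R1: [0, 0, 0]
1 nonzero row, so rank(BC) = 1.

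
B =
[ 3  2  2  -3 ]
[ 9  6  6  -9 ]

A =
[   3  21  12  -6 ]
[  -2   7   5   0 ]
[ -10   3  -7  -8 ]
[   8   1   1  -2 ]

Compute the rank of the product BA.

First compute BA:
[[-39,  80,  29, -28],
 [-117, 240,  87, -84]]
Now row reduce the product.
R2 ← R2 − (3)·R1: [0, 0, 0, 0]
1 nonzero row, so rank(BA) = 1.

1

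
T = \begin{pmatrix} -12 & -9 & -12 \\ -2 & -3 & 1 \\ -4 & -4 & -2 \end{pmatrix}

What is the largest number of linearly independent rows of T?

Row reduce to echelon form.
R2 ← R2 − (1/6)·R1: [0, -3/2, 3]
R3 ← R3 − (1/3)·R1: [0, -1, 2]
R3 ← R3 − (2/3)·R2: [0, 0, 0]
Echelon form has 2 nonzero rows, so rank(T) = 2.
The rank gives the maximum number of linearly independent rows: 2.

2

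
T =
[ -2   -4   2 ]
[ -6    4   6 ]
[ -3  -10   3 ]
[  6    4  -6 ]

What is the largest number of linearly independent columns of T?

Row reduce to echelon form.
R2 ← R2 − (3)·R1: [0, 16, 0]
R3 ← R3 − (3/2)·R1: [0, -4, 0]
R4 ← R4 + (3)·R1: [0, -8, 0]
R3 ← R3 + (1/4)·R2: [0, 0, 0]
R4 ← R4 + (1/2)·R2: [0, 0, 0]
Echelon form has 2 nonzero rows, so rank(T) = 2.
The rank gives the maximum number of linearly independent columns: 2.

2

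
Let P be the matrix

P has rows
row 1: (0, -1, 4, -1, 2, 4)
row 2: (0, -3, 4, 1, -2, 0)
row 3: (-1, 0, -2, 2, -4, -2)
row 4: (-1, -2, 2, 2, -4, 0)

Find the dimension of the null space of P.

3

Row reduce to echelon form.
Swap R1 ↔ R3
R4 ← R4 − R1: [0, -2, 4, 0, 0, 2]
R3 ← R3 − (1/3)·R2: [0, 0, 8/3, -4/3, 8/3, 4]
R4 ← R4 − (2/3)·R2: [0, 0, 4/3, -2/3, 4/3, 2]
R4 ← R4 − (1/2)·R3: [0, 0, 0, 0, 0, 0]
3 nonzero rows, so rank(P) = 3.
P has 6 columns; by rank–nullity, nullity = 6 − 3 = 3.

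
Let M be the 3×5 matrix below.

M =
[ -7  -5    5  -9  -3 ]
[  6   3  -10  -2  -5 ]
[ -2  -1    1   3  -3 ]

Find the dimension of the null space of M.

2

Row reduce to echelon form.
R2 ← R2 + (6/7)·R1: [0, -9/7, -40/7, -68/7, -53/7]
R3 ← R3 − (2/7)·R1: [0, 3/7, -3/7, 39/7, -15/7]
R3 ← R3 + (1/3)·R2: [0, 0, -7/3, 7/3, -14/3]
3 nonzero rows, so rank(M) = 3.
M has 5 columns; by rank–nullity, nullity = 5 − 3 = 2.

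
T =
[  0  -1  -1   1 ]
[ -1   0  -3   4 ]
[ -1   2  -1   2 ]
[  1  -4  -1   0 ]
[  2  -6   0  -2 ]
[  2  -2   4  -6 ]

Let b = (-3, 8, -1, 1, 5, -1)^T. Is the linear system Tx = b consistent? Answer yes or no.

no

Row reduce the augmented matrix [T | b].
Swap R1 ↔ R2
R3 ← R3 − R1: [0, 2, 2, -2, -9]
R4 ← R4 + R1: [0, -4, -4, 4, 9]
R5 ← R5 + (2)·R1: [0, -6, -6, 6, 21]
R6 ← R6 + (2)·R1: [0, -2, -2, 2, 15]
R3 ← R3 + (2)·R2: [0, 0, 0, 0, -15]
R4 ← R4 − (4)·R2: [0, 0, 0, 0, 21]
R5 ← R5 − (6)·R2: [0, 0, 0, 0, 39]
R6 ← R6 − (2)·R2: [0, 0, 0, 0, 21]
R4 ← R4 + (7/5)·R3: [0, 0, 0, 0, 0]
R5 ← R5 + (13/5)·R3: [0, 0, 0, 0, 0]
R6 ← R6 + (7/5)·R3: [0, 0, 0, 0, 0]
The echelon form has 3 nonzero rows; the last pivot sits in the augmented column, so rank(T) = 2 but rank([T|b]) = 3.
Since the ranks differ, the system is inconsistent.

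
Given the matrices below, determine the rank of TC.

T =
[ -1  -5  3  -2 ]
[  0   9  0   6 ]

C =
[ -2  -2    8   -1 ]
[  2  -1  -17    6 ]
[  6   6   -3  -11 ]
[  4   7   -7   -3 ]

2

First compute TC:
[[  2,  11,  82, -56],
 [ 42,  33, -195,  36]]
Now row reduce the product.
R2 ← R2 − (21)·R1: [0, -198, -1917, 1212]
2 nonzero rows, so rank(TC) = 2.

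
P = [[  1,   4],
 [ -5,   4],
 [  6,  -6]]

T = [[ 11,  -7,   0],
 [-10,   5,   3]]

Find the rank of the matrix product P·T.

First compute PT:
[[-29,  13,  12],
 [-95,  55,  12],
 [126, -72, -18]]
Now row reduce the product.
R2 ← R2 − (95/29)·R1: [0, 360/29, -792/29]
R3 ← R3 + (126/29)·R1: [0, -450/29, 990/29]
R3 ← R3 + (5/4)·R2: [0, 0, 0]
2 nonzero rows, so rank(PT) = 2.

2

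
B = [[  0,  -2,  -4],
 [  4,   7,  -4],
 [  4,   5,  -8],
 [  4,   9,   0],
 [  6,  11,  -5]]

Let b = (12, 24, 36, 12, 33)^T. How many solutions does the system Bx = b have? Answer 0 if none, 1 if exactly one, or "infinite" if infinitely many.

Row reduce the augmented matrix [B | b].
Swap R1 ↔ R2
R3 ← R3 − R1: [0, -2, -4, 12]
R4 ← R4 − R1: [0, 2, 4, -12]
R5 ← R5 − (3/2)·R1: [0, 1/2, 1, -3]
R3 ← R3 − R2: [0, 0, 0, 0]
R4 ← R4 + R2: [0, 0, 0, 0]
R5 ← R5 + (1/4)·R2: [0, 0, 0, 0]
The echelon form has 2 nonzero rows, and every pivot lies in the first 3 columns, so rank(B) = rank([B|b]) = 2.
The system is consistent.
rank = 2 < 3 unknowns, so there are infinitely many solutions.

infinite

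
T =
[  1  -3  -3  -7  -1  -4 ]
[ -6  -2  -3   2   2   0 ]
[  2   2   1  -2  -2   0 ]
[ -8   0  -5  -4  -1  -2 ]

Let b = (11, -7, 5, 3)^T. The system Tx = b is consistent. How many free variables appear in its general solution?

Row reduce the augmented matrix [T | b].
R2 ← R2 + (6)·R1: [0, -20, -21, -40, -4, -24, 59]
R3 ← R3 − (2)·R1: [0, 8, 7, 12, 0, 8, -17]
R4 ← R4 + (8)·R1: [0, -24, -29, -60, -9, -34, 91]
R3 ← R3 + (2/5)·R2: [0, 0, -7/5, -4, -8/5, -8/5, 33/5]
R4 ← R4 − (6/5)·R2: [0, 0, -19/5, -12, -21/5, -26/5, 101/5]
R4 ← R4 − (19/7)·R3: [0, 0, 0, -8/7, 1/7, -6/7, 16/7]
The echelon form has 4 nonzero rows, and every pivot lies in the first 6 columns, so rank(T) = rank([T|b]) = 4.
The system is consistent.
Free variables = (unknowns) − (rank) = 6 − 4 = 2.

2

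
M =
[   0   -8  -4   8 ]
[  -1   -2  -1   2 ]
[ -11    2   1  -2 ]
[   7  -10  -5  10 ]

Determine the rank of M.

2

Row reduce to echelon form.
Swap R1 ↔ R2
R3 ← R3 − (11)·R1: [0, 24, 12, -24]
R4 ← R4 + (7)·R1: [0, -24, -12, 24]
R3 ← R3 + (3)·R2: [0, 0, 0, 0]
R4 ← R4 − (3)·R2: [0, 0, 0, 0]
Echelon form has 2 nonzero rows, so rank(M) = 2.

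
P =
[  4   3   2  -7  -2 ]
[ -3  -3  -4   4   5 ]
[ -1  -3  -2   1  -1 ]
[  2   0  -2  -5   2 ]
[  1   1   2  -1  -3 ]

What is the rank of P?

Row reduce to echelon form.
R2 ← R2 + (3/4)·R1: [0, -3/4, -5/2, -5/4, 7/2]
R3 ← R3 + (1/4)·R1: [0, -9/4, -3/2, -3/4, -3/2]
R4 ← R4 − (1/2)·R1: [0, -3/2, -3, -3/2, 3]
R5 ← R5 − (1/4)·R1: [0, 1/4, 3/2, 3/4, -5/2]
R3 ← R3 − (3)·R2: [0, 0, 6, 3, -12]
R4 ← R4 − (2)·R2: [0, 0, 2, 1, -4]
R5 ← R5 + (1/3)·R2: [0, 0, 2/3, 1/3, -4/3]
R4 ← R4 − (1/3)·R3: [0, 0, 0, 0, 0]
R5 ← R5 − (1/9)·R3: [0, 0, 0, 0, 0]
Echelon form has 3 nonzero rows, so rank(P) = 3.

3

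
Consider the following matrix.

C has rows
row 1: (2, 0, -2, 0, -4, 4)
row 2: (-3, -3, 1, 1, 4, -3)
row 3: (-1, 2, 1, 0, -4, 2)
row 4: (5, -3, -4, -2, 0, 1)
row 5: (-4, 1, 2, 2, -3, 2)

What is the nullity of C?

Row reduce to echelon form.
R2 ← R2 + (3/2)·R1: [0, -3, -2, 1, -2, 3]
R3 ← R3 + (1/2)·R1: [0, 2, 0, 0, -6, 4]
R4 ← R4 − (5/2)·R1: [0, -3, 1, -2, 10, -9]
R5 ← R5 + (2)·R1: [0, 1, -2, 2, -11, 10]
R3 ← R3 + (2/3)·R2: [0, 0, -4/3, 2/3, -22/3, 6]
R4 ← R4 − R2: [0, 0, 3, -3, 12, -12]
R5 ← R5 + (1/3)·R2: [0, 0, -8/3, 7/3, -35/3, 11]
R4 ← R4 + (9/4)·R3: [0, 0, 0, -3/2, -9/2, 3/2]
R5 ← R5 − (2)·R3: [0, 0, 0, 1, 3, -1]
R5 ← R5 + (2/3)·R4: [0, 0, 0, 0, 0, 0]
4 nonzero rows, so rank(C) = 4.
C has 6 columns; by rank–nullity, nullity = 6 − 4 = 2.

2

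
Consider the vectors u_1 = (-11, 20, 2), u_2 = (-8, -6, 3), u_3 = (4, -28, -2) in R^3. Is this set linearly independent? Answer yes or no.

yes

Form the matrix with these vectors as rows and row reduce.
R2 ← R2 − (8/11)·R1: [0, -226/11, 17/11]
R3 ← R3 + (4/11)·R1: [0, -228/11, -14/11]
R3 ← R3 − (114/113)·R2: [0, 0, -320/113]
3 nonzero rows, so the 3 vectors span a space of dimension 3.
Since 3 = 3, the vectors are linearly independent.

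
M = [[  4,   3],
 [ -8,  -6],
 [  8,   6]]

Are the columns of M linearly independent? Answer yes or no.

Row reduce M to echelon form.
R2 ← R2 + (2)·R1: [0, 0]
R3 ← R3 − (2)·R1: [0, 0]
1 pivot among 2 columns.
Only 1 < 2 pivot columns, so the columns are linearly dependent.

no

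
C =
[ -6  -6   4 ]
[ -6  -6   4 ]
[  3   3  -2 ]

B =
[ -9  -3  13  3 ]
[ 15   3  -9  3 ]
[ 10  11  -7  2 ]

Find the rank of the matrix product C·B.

1

First compute CB:
[[  4,  44, -52, -28],
 [  4,  44, -52, -28],
 [ -2, -22,  26,  14]]
Now row reduce the product.
R2 ← R2 − R1: [0, 0, 0, 0]
R3 ← R3 + (1/2)·R1: [0, 0, 0, 0]
1 nonzero row, so rank(CB) = 1.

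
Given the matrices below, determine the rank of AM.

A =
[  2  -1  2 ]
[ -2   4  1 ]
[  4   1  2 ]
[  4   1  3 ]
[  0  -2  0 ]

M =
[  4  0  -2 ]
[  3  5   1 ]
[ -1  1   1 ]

2

First compute AM:
[[  3,  -3,  -3],
 [  3,  21,   9],
 [ 17,   7,  -5],
 [ 16,   8,  -4],
 [ -6, -10,  -2]]
Now row reduce the product.
R2 ← R2 − R1: [0, 24, 12]
R3 ← R3 − (17/3)·R1: [0, 24, 12]
R4 ← R4 − (16/3)·R1: [0, 24, 12]
R5 ← R5 + (2)·R1: [0, -16, -8]
R3 ← R3 − R2: [0, 0, 0]
R4 ← R4 − R2: [0, 0, 0]
R5 ← R5 + (2/3)·R2: [0, 0, 0]
2 nonzero rows, so rank(AM) = 2.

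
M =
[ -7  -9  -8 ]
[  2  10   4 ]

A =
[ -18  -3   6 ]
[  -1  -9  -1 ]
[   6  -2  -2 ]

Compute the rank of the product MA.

2

First compute MA:
[[ 87, 118, -17],
 [-22, -104,  -6]]
Now row reduce the product.
R2 ← R2 + (22/87)·R1: [0, -6452/87, -896/87]
2 nonzero rows, so rank(MA) = 2.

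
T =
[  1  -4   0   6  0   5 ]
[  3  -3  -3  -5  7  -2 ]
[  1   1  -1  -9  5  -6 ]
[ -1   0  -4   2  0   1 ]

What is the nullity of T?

2

Row reduce to echelon form.
R2 ← R2 − (3)·R1: [0, 9, -3, -23, 7, -17]
R3 ← R3 − R1: [0, 5, -1, -15, 5, -11]
R4 ← R4 + R1: [0, -4, -4, 8, 0, 6]
R3 ← R3 − (5/9)·R2: [0, 0, 2/3, -20/9, 10/9, -14/9]
R4 ← R4 + (4/9)·R2: [0, 0, -16/3, -20/9, 28/9, -14/9]
R4 ← R4 + (8)·R3: [0, 0, 0, -20, 12, -14]
4 nonzero rows, so rank(T) = 4.
T has 6 columns; by rank–nullity, nullity = 6 − 4 = 2.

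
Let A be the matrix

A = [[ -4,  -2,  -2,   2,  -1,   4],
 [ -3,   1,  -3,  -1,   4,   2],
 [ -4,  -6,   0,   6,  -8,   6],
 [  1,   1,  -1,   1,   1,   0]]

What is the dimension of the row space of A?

4

Row reduce to echelon form.
R2 ← R2 − (3/4)·R1: [0, 5/2, -3/2, -5/2, 19/4, -1]
R3 ← R3 − R1: [0, -4, 2, 4, -7, 2]
R4 ← R4 + (1/4)·R1: [0, 1/2, -3/2, 3/2, 3/4, 1]
R3 ← R3 + (8/5)·R2: [0, 0, -2/5, 0, 3/5, 2/5]
R4 ← R4 − (1/5)·R2: [0, 0, -6/5, 2, -1/5, 6/5]
R4 ← R4 − (3)·R3: [0, 0, 0, 2, -2, 0]
Echelon form has 4 nonzero rows, so rank(A) = 4.
The row space has dimension equal to the rank: 4.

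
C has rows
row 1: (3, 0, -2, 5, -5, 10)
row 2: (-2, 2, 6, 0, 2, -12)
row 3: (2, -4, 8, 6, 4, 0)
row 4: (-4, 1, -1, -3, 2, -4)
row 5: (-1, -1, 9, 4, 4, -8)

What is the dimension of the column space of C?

4

Row reduce to echelon form.
R2 ← R2 + (2/3)·R1: [0, 2, 14/3, 10/3, -4/3, -16/3]
R3 ← R3 − (2/3)·R1: [0, -4, 28/3, 8/3, 22/3, -20/3]
R4 ← R4 + (4/3)·R1: [0, 1, -11/3, 11/3, -14/3, 28/3]
R5 ← R5 + (1/3)·R1: [0, -1, 25/3, 17/3, 7/3, -14/3]
R3 ← R3 + (2)·R2: [0, 0, 56/3, 28/3, 14/3, -52/3]
R4 ← R4 − (1/2)·R2: [0, 0, -6, 2, -4, 12]
R5 ← R5 + (1/2)·R2: [0, 0, 32/3, 22/3, 5/3, -22/3]
R4 ← R4 + (9/28)·R3: [0, 0, 0, 5, -5/2, 45/7]
R5 ← R5 − (4/7)·R3: [0, 0, 0, 2, -1, 18/7]
R5 ← R5 − (2/5)·R4: [0, 0, 0, 0, 0, 0]
Echelon form has 4 nonzero rows, so rank(C) = 4.
The column space has dimension equal to the rank: 4.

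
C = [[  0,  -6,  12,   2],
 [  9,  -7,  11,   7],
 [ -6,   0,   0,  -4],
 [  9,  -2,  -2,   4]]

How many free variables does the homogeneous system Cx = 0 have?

1

Row reduce to echelon form.
Swap R1 ↔ R2
R3 ← R3 + (2/3)·R1: [0, -14/3, 22/3, 2/3]
R4 ← R4 − R1: [0, 5, -13, -3]
R3 ← R3 − (7/9)·R2: [0, 0, -2, -8/9]
R4 ← R4 + (5/6)·R2: [0, 0, -3, -4/3]
R4 ← R4 − (3/2)·R3: [0, 0, 0, 0]
3 nonzero rows, so rank(C) = 3.
C has 4 columns; by rank–nullity, nullity = 4 − 3 = 1.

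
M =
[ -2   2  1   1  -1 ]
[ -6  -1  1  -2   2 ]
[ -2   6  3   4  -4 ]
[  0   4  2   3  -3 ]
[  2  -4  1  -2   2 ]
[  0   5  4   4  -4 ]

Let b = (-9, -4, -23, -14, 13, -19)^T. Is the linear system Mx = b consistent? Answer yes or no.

yes

Row reduce the augmented matrix [M | b].
R2 ← R2 − (3)·R1: [0, -7, -2, -5, 5, 23]
R3 ← R3 − R1: [0, 4, 2, 3, -3, -14]
R5 ← R5 + R1: [0, -2, 2, -1, 1, 4]
R3 ← R3 + (4/7)·R2: [0, 0, 6/7, 1/7, -1/7, -6/7]
R4 ← R4 + (4/7)·R2: [0, 0, 6/7, 1/7, -1/7, -6/7]
R5 ← R5 − (2/7)·R2: [0, 0, 18/7, 3/7, -3/7, -18/7]
R6 ← R6 + (5/7)·R2: [0, 0, 18/7, 3/7, -3/7, -18/7]
R4 ← R4 − R3: [0, 0, 0, 0, 0, 0]
R5 ← R5 − (3)·R3: [0, 0, 0, 0, 0, 0]
R6 ← R6 − (3)·R3: [0, 0, 0, 0, 0, 0]
The echelon form has 3 nonzero rows, and every pivot lies in the first 5 columns, so rank(M) = rank([M|b]) = 3.
The system is consistent.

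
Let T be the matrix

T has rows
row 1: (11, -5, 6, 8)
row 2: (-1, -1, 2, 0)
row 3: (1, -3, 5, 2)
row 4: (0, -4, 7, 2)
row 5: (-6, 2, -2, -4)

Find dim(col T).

Row reduce to echelon form.
R2 ← R2 + (1/11)·R1: [0, -16/11, 28/11, 8/11]
R3 ← R3 − (1/11)·R1: [0, -28/11, 49/11, 14/11]
R5 ← R5 + (6/11)·R1: [0, -8/11, 14/11, 4/11]
R3 ← R3 − (7/4)·R2: [0, 0, 0, 0]
R4 ← R4 − (11/4)·R2: [0, 0, 0, 0]
R5 ← R5 − (1/2)·R2: [0, 0, 0, 0]
Echelon form has 2 nonzero rows, so rank(T) = 2.
The column space has dimension equal to the rank: 2.

2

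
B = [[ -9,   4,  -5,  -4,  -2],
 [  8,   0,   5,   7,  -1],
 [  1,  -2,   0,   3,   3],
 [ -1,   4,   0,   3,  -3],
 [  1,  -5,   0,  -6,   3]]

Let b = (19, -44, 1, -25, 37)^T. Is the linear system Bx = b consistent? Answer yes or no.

yes

Row reduce the augmented matrix [B | b].
R2 ← R2 + (8/9)·R1: [0, 32/9, 5/9, 31/9, -25/9, -244/9]
R3 ← R3 + (1/9)·R1: [0, -14/9, -5/9, 23/9, 25/9, 28/9]
R4 ← R4 − (1/9)·R1: [0, 32/9, 5/9, 31/9, -25/9, -244/9]
R5 ← R5 + (1/9)·R1: [0, -41/9, -5/9, -58/9, 25/9, 352/9]
R3 ← R3 + (7/16)·R2: [0, 0, -5/16, 65/16, 25/16, -35/4]
R4 ← R4 − R2: [0, 0, 0, 0, 0, 0]
R5 ← R5 + (41/32)·R2: [0, 0, 5/32, -65/32, -25/32, 35/8]
R5 ← R5 + (1/2)·R3: [0, 0, 0, 0, 0, 0]
The echelon form has 3 nonzero rows, and every pivot lies in the first 5 columns, so rank(B) = rank([B|b]) = 3.
The system is consistent.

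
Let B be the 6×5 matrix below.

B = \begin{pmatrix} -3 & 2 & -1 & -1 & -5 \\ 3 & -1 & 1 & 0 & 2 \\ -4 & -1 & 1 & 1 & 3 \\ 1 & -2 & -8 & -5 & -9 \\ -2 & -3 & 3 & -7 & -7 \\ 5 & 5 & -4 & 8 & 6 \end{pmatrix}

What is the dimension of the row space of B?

4

Row reduce to echelon form.
R2 ← R2 + R1: [0, 1, 0, -1, -3]
R3 ← R3 − (4/3)·R1: [0, -11/3, 7/3, 7/3, 29/3]
R4 ← R4 + (1/3)·R1: [0, -4/3, -25/3, -16/3, -32/3]
R5 ← R5 − (2/3)·R1: [0, -13/3, 11/3, -19/3, -11/3]
R6 ← R6 + (5/3)·R1: [0, 25/3, -17/3, 19/3, -7/3]
R3 ← R3 + (11/3)·R2: [0, 0, 7/3, -4/3, -4/3]
R4 ← R4 + (4/3)·R2: [0, 0, -25/3, -20/3, -44/3]
R5 ← R5 + (13/3)·R2: [0, 0, 11/3, -32/3, -50/3]
R6 ← R6 − (25/3)·R2: [0, 0, -17/3, 44/3, 68/3]
R4 ← R4 + (25/7)·R3: [0, 0, 0, -80/7, -136/7]
R5 ← R5 − (11/7)·R3: [0, 0, 0, -60/7, -102/7]
R6 ← R6 + (17/7)·R3: [0, 0, 0, 80/7, 136/7]
R5 ← R5 − (3/4)·R4: [0, 0, 0, 0, 0]
R6 ← R6 + R4: [0, 0, 0, 0, 0]
Echelon form has 4 nonzero rows, so rank(B) = 4.
The row space has dimension equal to the rank: 4.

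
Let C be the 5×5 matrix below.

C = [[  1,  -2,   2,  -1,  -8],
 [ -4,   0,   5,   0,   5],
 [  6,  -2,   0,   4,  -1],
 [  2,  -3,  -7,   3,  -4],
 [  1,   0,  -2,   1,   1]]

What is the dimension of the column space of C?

Row reduce to echelon form.
R2 ← R2 + (4)·R1: [0, -8, 13, -4, -27]
R3 ← R3 − (6)·R1: [0, 10, -12, 10, 47]
R4 ← R4 − (2)·R1: [0, 1, -11, 5, 12]
R5 ← R5 − R1: [0, 2, -4, 2, 9]
R3 ← R3 + (5/4)·R2: [0, 0, 17/4, 5, 53/4]
R4 ← R4 + (1/8)·R2: [0, 0, -75/8, 9/2, 69/8]
R5 ← R5 + (1/4)·R2: [0, 0, -3/4, 1, 9/4]
R4 ← R4 + (75/34)·R3: [0, 0, 0, 264/17, 1287/34]
R5 ← R5 + (3/17)·R3: [0, 0, 0, 32/17, 78/17]
R5 ← R5 − (4/33)·R4: [0, 0, 0, 0, 0]
Echelon form has 4 nonzero rows, so rank(C) = 4.
The column space has dimension equal to the rank: 4.

4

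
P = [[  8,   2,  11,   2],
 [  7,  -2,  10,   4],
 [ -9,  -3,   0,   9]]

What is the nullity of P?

Row reduce to echelon form.
R2 ← R2 − (7/8)·R1: [0, -15/4, 3/8, 9/4]
R3 ← R3 + (9/8)·R1: [0, -3/4, 99/8, 45/4]
R3 ← R3 − (1/5)·R2: [0, 0, 123/10, 54/5]
3 nonzero rows, so rank(P) = 3.
P has 4 columns; by rank–nullity, nullity = 4 − 3 = 1.

1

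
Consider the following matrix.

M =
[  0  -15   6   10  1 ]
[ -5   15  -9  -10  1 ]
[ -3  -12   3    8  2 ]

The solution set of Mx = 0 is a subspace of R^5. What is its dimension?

Row reduce to echelon form.
Swap R1 ↔ R2
R3 ← R3 − (3/5)·R1: [0, -21, 42/5, 14, 7/5]
R3 ← R3 − (7/5)·R2: [0, 0, 0, 0, 0]
2 nonzero rows, so rank(M) = 2.
M has 5 columns; by rank–nullity, nullity = 5 − 2 = 3.

3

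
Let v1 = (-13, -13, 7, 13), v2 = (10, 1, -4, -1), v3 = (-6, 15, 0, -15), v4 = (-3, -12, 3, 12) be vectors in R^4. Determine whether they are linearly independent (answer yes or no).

Form the matrix with these vectors as rows and row reduce.
R2 ← R2 + (10/13)·R1: [0, -9, 18/13, 9]
R3 ← R3 − (6/13)·R1: [0, 21, -42/13, -21]
R4 ← R4 − (3/13)·R1: [0, -9, 18/13, 9]
R3 ← R3 + (7/3)·R2: [0, 0, 0, 0]
R4 ← R4 − R2: [0, 0, 0, 0]
2 nonzero rows, so the 4 vectors span a space of dimension 2.
Since 2 < 4, the vectors are linearly dependent.

no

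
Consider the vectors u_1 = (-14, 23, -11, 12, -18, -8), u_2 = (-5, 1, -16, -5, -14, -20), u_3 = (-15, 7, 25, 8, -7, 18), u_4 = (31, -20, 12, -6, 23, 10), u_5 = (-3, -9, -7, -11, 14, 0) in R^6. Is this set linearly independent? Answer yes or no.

Form the matrix with these vectors as rows and row reduce.
R2 ← R2 − (5/14)·R1: [0, -101/14, -169/14, -65/7, -53/7, -120/7]
R3 ← R3 − (15/14)·R1: [0, -247/14, 515/14, -34/7, 86/7, 186/7]
R4 ← R4 + (31/14)·R1: [0, 433/14, -173/14, 144/7, -118/7, -54/7]
R5 ← R5 − (3/14)·R1: [0, -195/14, -65/14, -95/7, 125/7, 12/7]
R3 ← R3 − (247/101)·R2: [0, 0, 6697/101, 1803/101, 3111/101, 6918/101]
R4 ← R4 + (433/101)·R2: [0, 0, -6475/101, -1943/101, -4981/101, -8202/101]
R5 ← R5 − (195/101)·R2: [0, 0, 1885/101, 440/101, 3280/101, 3516/101]
R4 ← R4 + (175/181)·R3: [0, 0, 0, -358/181, -3536/181, -2712/181]
R5 ← R5 − (1885/6697)·R3: [0, 0, 0, -4475/6697, 159425/6697, 104022/6697]
R5 ← R5 − (25/74)·R4: [0, 0, 0, 0, 1125/37, 762/37]
5 nonzero rows, so the 5 vectors span a space of dimension 5.
Since 5 = 5, the vectors are linearly independent.

yes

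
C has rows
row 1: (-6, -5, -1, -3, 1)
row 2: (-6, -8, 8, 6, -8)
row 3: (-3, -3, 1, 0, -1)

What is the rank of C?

Row reduce to echelon form.
R2 ← R2 − R1: [0, -3, 9, 9, -9]
R3 ← R3 − (1/2)·R1: [0, -1/2, 3/2, 3/2, -3/2]
R3 ← R3 − (1/6)·R2: [0, 0, 0, 0, 0]
Echelon form has 2 nonzero rows, so rank(C) = 2.

2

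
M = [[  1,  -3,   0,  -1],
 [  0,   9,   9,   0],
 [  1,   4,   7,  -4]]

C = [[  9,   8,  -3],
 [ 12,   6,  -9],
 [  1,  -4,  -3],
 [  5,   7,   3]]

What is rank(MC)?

First compute MC:
[[-32, -17,  21],
 [117,  18, -108],
 [ 44, -24, -72]]
Now row reduce the product.
R2 ← R2 + (117/32)·R1: [0, -1413/32, -999/32]
R3 ← R3 + (11/8)·R1: [0, -379/8, -345/8]
R3 ← R3 − (1516/1413)·R2: [0, 0, -1512/157]
3 nonzero rows, so rank(MC) = 3.

3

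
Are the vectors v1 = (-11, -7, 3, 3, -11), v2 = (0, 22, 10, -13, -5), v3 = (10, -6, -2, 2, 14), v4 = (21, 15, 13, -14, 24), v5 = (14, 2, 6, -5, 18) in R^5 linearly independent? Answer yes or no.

no

Form the matrix with these vectors as rows and row reduce.
R3 ← R3 + (10/11)·R1: [0, -136/11, 8/11, 52/11, 4]
R4 ← R4 + (21/11)·R1: [0, 18/11, 206/11, -91/11, 3]
R5 ← R5 + (14/11)·R1: [0, -76/11, 108/11, -13/11, 4]
R3 ← R3 + (68/121)·R2: [0, 0, 768/121, -312/121, 144/121]
R4 ← R4 − (9/121)·R2: [0, 0, 2176/121, -884/121, 408/121]
R5 ← R5 + (38/121)·R2: [0, 0, 1568/121, -637/121, 294/121]
R4 ← R4 − (17/6)·R3: [0, 0, 0, 0, 0]
R5 ← R5 − (49/24)·R3: [0, 0, 0, 0, 0]
3 nonzero rows, so the 5 vectors span a space of dimension 3.
Since 3 < 5, the vectors are linearly dependent.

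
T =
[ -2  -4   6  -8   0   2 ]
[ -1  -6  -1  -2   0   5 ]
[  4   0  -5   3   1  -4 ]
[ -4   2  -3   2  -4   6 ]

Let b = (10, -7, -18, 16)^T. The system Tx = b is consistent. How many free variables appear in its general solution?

2

Row reduce the augmented matrix [T | b].
R2 ← R2 − (1/2)·R1: [0, -4, -4, 2, 0, 4, -12]
R3 ← R3 + (2)·R1: [0, -8, 7, -13, 1, 0, 2]
R4 ← R4 − (2)·R1: [0, 10, -15, 18, -4, 2, -4]
R3 ← R3 − (2)·R2: [0, 0, 15, -17, 1, -8, 26]
R4 ← R4 + (5/2)·R2: [0, 0, -25, 23, -4, 12, -34]
R4 ← R4 + (5/3)·R3: [0, 0, 0, -16/3, -7/3, -4/3, 28/3]
The echelon form has 4 nonzero rows, and every pivot lies in the first 6 columns, so rank(T) = rank([T|b]) = 4.
The system is consistent.
Free variables = (unknowns) − (rank) = 6 − 4 = 2.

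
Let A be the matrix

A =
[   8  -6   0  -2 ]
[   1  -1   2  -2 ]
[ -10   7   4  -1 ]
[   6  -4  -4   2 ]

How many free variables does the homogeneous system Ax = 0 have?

Row reduce to echelon form.
R2 ← R2 − (1/8)·R1: [0, -1/4, 2, -7/4]
R3 ← R3 + (5/4)·R1: [0, -1/2, 4, -7/2]
R4 ← R4 − (3/4)·R1: [0, 1/2, -4, 7/2]
R3 ← R3 − (2)·R2: [0, 0, 0, 0]
R4 ← R4 + (2)·R2: [0, 0, 0, 0]
2 nonzero rows, so rank(A) = 2.
A has 4 columns; by rank–nullity, nullity = 4 − 2 = 2.

2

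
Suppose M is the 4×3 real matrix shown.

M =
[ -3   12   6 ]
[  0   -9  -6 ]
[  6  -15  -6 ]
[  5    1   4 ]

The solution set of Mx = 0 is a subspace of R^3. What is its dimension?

Row reduce to echelon form.
R3 ← R3 + (2)·R1: [0, 9, 6]
R4 ← R4 + (5/3)·R1: [0, 21, 14]
R3 ← R3 + R2: [0, 0, 0]
R4 ← R4 + (7/3)·R2: [0, 0, 0]
2 nonzero rows, so rank(M) = 2.
M has 3 columns; by rank–nullity, nullity = 3 − 2 = 1.

1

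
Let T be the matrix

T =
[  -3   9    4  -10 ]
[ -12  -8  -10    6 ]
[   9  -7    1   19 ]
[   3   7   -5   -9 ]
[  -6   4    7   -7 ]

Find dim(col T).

4

Row reduce to echelon form.
R2 ← R2 − (4)·R1: [0, -44, -26, 46]
R3 ← R3 + (3)·R1: [0, 20, 13, -11]
R4 ← R4 + R1: [0, 16, -1, -19]
R5 ← R5 − (2)·R1: [0, -14, -1, 13]
R3 ← R3 + (5/11)·R2: [0, 0, 13/11, 109/11]
R4 ← R4 + (4/11)·R2: [0, 0, -115/11, -25/11]
R5 ← R5 − (7/22)·R2: [0, 0, 80/11, -18/11]
R4 ← R4 + (115/13)·R3: [0, 0, 0, 1110/13]
R5 ← R5 − (80/13)·R3: [0, 0, 0, -814/13]
R5 ← R5 + (11/15)·R4: [0, 0, 0, 0]
Echelon form has 4 nonzero rows, so rank(T) = 4.
The column space has dimension equal to the rank: 4.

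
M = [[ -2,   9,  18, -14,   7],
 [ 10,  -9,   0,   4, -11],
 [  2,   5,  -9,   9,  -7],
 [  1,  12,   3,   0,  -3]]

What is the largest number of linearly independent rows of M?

3

Row reduce to echelon form.
R2 ← R2 + (5)·R1: [0, 36, 90, -66, 24]
R3 ← R3 + R1: [0, 14, 9, -5, 0]
R4 ← R4 + (1/2)·R1: [0, 33/2, 12, -7, 1/2]
R3 ← R3 − (7/18)·R2: [0, 0, -26, 62/3, -28/3]
R4 ← R4 − (11/24)·R2: [0, 0, -117/4, 93/4, -21/2]
R4 ← R4 − (9/8)·R3: [0, 0, 0, 0, 0]
Echelon form has 3 nonzero rows, so rank(M) = 3.
The rank gives the maximum number of linearly independent rows: 3.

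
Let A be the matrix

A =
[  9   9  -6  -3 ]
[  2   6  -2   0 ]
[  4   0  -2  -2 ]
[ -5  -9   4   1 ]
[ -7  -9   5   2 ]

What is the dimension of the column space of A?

Row reduce to echelon form.
R2 ← R2 − (2/9)·R1: [0, 4, -2/3, 2/3]
R3 ← R3 − (4/9)·R1: [0, -4, 2/3, -2/3]
R4 ← R4 + (5/9)·R1: [0, -4, 2/3, -2/3]
R5 ← R5 + (7/9)·R1: [0, -2, 1/3, -1/3]
R3 ← R3 + R2: [0, 0, 0, 0]
R4 ← R4 + R2: [0, 0, 0, 0]
R5 ← R5 + (1/2)·R2: [0, 0, 0, 0]
Echelon form has 2 nonzero rows, so rank(A) = 2.
The column space has dimension equal to the rank: 2.

2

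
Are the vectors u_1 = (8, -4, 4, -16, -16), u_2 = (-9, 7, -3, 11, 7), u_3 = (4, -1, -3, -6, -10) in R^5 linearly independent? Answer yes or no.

yes

Form the matrix with these vectors as rows and row reduce.
R2 ← R2 + (9/8)·R1: [0, 5/2, 3/2, -7, -11]
R3 ← R3 − (1/2)·R1: [0, 1, -5, 2, -2]
R3 ← R3 − (2/5)·R2: [0, 0, -28/5, 24/5, 12/5]
3 nonzero rows, so the 3 vectors span a space of dimension 3.
Since 3 = 3, the vectors are linearly independent.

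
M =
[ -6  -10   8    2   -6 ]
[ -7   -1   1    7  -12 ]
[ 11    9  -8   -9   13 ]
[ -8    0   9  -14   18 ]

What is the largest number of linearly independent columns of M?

Row reduce to echelon form.
R2 ← R2 − (7/6)·R1: [0, 32/3, -25/3, 14/3, -5]
R3 ← R3 + (11/6)·R1: [0, -28/3, 20/3, -16/3, 2]
R4 ← R4 − (4/3)·R1: [0, 40/3, -5/3, -50/3, 26]
R3 ← R3 + (7/8)·R2: [0, 0, -5/8, -5/4, -19/8]
R4 ← R4 − (5/4)·R2: [0, 0, 35/4, -45/2, 129/4]
R4 ← R4 + (14)·R3: [0, 0, 0, -40, -1]
Echelon form has 4 nonzero rows, so rank(M) = 4.
The rank gives the maximum number of linearly independent columns: 4.

4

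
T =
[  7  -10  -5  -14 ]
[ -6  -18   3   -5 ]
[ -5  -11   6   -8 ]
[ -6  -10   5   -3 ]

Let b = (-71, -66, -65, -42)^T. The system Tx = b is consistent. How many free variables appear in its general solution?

Row reduce the augmented matrix [T | b].
R2 ← R2 + (6/7)·R1: [0, -186/7, -9/7, -17, -888/7]
R3 ← R3 + (5/7)·R1: [0, -127/7, 17/7, -18, -810/7]
R4 ← R4 + (6/7)·R1: [0, -130/7, 5/7, -15, -720/7]
R3 ← R3 − (127/186)·R2: [0, 0, 205/62, -1189/186, -902/31]
R4 ← R4 − (65/93)·R2: [0, 0, 50/31, -290/93, -440/31]
R4 ← R4 − (20/41)·R3: [0, 0, 0, 0, 0]
The echelon form has 3 nonzero rows, and every pivot lies in the first 4 columns, so rank(T) = rank([T|b]) = 3.
The system is consistent.
Free variables = (unknowns) − (rank) = 4 − 3 = 1.

1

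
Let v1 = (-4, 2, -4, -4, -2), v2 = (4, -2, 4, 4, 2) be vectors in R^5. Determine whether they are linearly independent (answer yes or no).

no

Form the matrix with these vectors as rows and row reduce.
R2 ← R2 + R1: [0, 0, 0, 0, 0]
1 nonzero row, so the 2 vectors span a space of dimension 1.
Since 1 < 2, the vectors are linearly dependent.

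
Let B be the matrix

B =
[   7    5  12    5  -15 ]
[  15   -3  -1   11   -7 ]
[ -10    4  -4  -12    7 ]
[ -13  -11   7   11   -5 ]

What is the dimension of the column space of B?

Row reduce to echelon form.
R2 ← R2 − (15/7)·R1: [0, -96/7, -187/7, 2/7, 176/7]
R3 ← R3 + (10/7)·R1: [0, 78/7, 92/7, -34/7, -101/7]
R4 ← R4 + (13/7)·R1: [0, -12/7, 205/7, 142/7, -230/7]
R3 ← R3 + (13/16)·R2: [0, 0, -137/16, -37/8, 6]
R4 ← R4 − (1/8)·R2: [0, 0, 261/8, 81/4, -36]
R4 ← R4 + (522/137)·R3: [0, 0, 0, 360/137, -1800/137]
Echelon form has 4 nonzero rows, so rank(B) = 4.
The column space has dimension equal to the rank: 4.

4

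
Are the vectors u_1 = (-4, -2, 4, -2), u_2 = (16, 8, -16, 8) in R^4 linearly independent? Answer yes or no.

no

Form the matrix with these vectors as rows and row reduce.
R2 ← R2 + (4)·R1: [0, 0, 0, 0]
1 nonzero row, so the 2 vectors span a space of dimension 1.
Since 1 < 2, the vectors are linearly dependent.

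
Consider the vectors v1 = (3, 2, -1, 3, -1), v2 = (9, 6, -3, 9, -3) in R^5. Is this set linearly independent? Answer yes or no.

no

Form the matrix with these vectors as rows and row reduce.
R2 ← R2 − (3)·R1: [0, 0, 0, 0, 0]
1 nonzero row, so the 2 vectors span a space of dimension 1.
Since 1 < 2, the vectors are linearly dependent.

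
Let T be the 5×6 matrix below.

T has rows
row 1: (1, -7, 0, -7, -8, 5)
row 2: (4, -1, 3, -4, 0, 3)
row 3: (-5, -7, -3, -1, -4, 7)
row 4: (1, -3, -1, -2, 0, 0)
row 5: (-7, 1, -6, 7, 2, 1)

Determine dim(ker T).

1

Row reduce to echelon form.
R2 ← R2 − (4)·R1: [0, 27, 3, 24, 32, -17]
R3 ← R3 + (5)·R1: [0, -42, -3, -36, -44, 32]
R4 ← R4 − R1: [0, 4, -1, 5, 8, -5]
R5 ← R5 + (7)·R1: [0, -48, -6, -42, -54, 36]
R3 ← R3 + (14/9)·R2: [0, 0, 5/3, 4/3, 52/9, 50/9]
R4 ← R4 − (4/27)·R2: [0, 0, -13/9, 13/9, 88/27, -67/27]
R5 ← R5 + (16/9)·R2: [0, 0, -2/3, 2/3, 26/9, 52/9]
R4 ← R4 + (13/15)·R3: [0, 0, 0, 13/5, 124/15, 7/3]
R5 ← R5 + (2/5)·R3: [0, 0, 0, 6/5, 26/5, 8]
R5 ← R5 − (6/13)·R4: [0, 0, 0, 0, 18/13, 90/13]
5 nonzero rows, so rank(T) = 5.
T has 6 columns; by rank–nullity, nullity = 6 − 5 = 1.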